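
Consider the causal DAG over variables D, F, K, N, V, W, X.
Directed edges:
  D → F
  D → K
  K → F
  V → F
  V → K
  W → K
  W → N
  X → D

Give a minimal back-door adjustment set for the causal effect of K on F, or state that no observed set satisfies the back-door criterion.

K→F: minimal back-door set {D, V}.

desc(K)\{K}={F}; candidates ⊆ {D,N,V,W,X}.
size 0: {}; under {} K still reaches {D,F,N,V,W,X} ∋ F.
size 1: {D}, {N}, {V} …(+2); under {D} K still reaches {F,N,V,W} ∋ F.
{D,V}: K⊥F given {D,V} in G with K→· removed — back-door holds.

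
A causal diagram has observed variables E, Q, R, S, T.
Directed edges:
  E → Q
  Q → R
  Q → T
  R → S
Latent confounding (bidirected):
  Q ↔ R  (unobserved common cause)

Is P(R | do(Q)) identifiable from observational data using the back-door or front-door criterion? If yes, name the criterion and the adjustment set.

P(R|do(Q)): not identifiable (no BD/FD set).

desc(Q)\{Q}={R,S,T}; candidates ⊆ {E}.
Q↔R: latent back-door arc(s) into Q.
size 0: {}; under {} Q still reaches {E,R,S} ∋ R.
size 1: {E}; under {E} Q still reaches {R,S} ∋ R.
Q↔R cannot be blocked by any observed set — no back-door set.
No mediator lies on a directed Q→…→R path.
Neither criterion identifies P(R|do(Q)) in this graph.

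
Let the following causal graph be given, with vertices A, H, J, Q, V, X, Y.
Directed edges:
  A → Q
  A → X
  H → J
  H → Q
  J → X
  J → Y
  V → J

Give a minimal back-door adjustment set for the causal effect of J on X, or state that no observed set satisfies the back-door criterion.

J→X: minimal back-door set ∅.

desc(J)\{J}={X,Y}; candidates ⊆ {A,H,Q,V}.
∅: J⊥X given ∅ in G with J→· removed — back-door holds.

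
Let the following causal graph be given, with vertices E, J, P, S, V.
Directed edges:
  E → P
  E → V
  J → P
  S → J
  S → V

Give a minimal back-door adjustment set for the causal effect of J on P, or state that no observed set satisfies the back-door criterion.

desc(J)\{J}={P}; candidates ⊆ {E,S,V}.
∅: J⊥P given ∅ in G with J→· removed — back-door holds.

J→P: minimal back-door set ∅.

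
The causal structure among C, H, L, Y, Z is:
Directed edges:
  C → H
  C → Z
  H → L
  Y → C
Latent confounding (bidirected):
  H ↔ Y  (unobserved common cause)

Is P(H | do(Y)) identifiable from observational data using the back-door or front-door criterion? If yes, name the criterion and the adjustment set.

desc(Y)\{Y}={C,H,L,Z}; candidates ⊆ {—}.
Y↔H: latent back-door arc(s) into Y.
size 0: {}; under {} Y still reaches {H,L} ∋ H.
Y↔H cannot be blocked by any observed set — no back-door set.
{C}: (i) intercepts every directed Y→H path; (ii) no back-door Y→{C}; (iii) {Y} blocks every back-door {C}→H. Front-door holds.
P(H|do(Y)) = Σ_{C} P(C|Y) Σ_{Y'} P(H|C,Y')P(Y').

P(H|do(Y)): frontdoor, adjust for {C}.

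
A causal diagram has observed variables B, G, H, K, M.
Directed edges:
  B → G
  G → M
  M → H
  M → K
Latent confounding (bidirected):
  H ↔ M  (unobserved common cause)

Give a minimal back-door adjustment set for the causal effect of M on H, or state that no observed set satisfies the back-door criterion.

M→H: no observed back-door set.

desc(M)\{M}={H,K}; candidates ⊆ {B,G}.
M↔H: latent back-door arc(s) into M.
size 0: {}; under {} M still reaches {B,G,H} ∋ H.
size 1: {B}, {G}; under {B} M still reaches {G,H} ∋ H.
size 2: {B,G}; under {B,G} M still reaches {H} ∋ H.
M↔H cannot be blocked by any observed set — no back-door set.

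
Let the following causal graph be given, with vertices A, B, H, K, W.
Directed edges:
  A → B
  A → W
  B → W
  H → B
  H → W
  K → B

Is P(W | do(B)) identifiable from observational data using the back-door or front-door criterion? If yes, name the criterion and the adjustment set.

desc(B)\{B}={W}; candidates ⊆ {A,H,K}.
size 0: {}; under {} B still reaches {A,H,K,W} ∋ W.
size 1: {A}, {H}, {K}; under {A} B still reaches {H,K,W} ∋ W.
{A,H}: B⊥W given {A,H} in G with B→· removed — back-door holds.
P(W|do(B)) = Σ_{A,H} P(W|B,A,H)·P(A,H).

P(W|do(B)): backdoor, adjust for {A, H}.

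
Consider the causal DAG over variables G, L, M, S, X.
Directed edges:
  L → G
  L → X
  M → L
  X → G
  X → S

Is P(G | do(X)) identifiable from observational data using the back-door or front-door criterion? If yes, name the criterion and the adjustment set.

desc(X)\{X}={G,S}; candidates ⊆ {L,M}.
size 0: {}; under {} X still reaches {G,L,M} ∋ G.
{L}: X⊥G given {L} in G with X→· removed — back-door holds.
P(G|do(X)) = Σ_{L} P(G|X,L)·P(L).

P(G|do(X)): backdoor, adjust for {L}.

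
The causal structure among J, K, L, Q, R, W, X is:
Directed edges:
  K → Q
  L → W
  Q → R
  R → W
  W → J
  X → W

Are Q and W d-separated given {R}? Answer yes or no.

Yes — Q ⊥ W | {R}.

Bayes-Ball from Q | {R} reaches {K}.
W ∉ reach(Q|{R}) ⇒ Q ⊥ W | {R}.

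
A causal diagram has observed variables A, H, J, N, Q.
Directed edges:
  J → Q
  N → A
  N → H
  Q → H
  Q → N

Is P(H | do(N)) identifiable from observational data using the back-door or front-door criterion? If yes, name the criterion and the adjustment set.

desc(N)\{N}={A,H}; candidates ⊆ {J,Q}.
size 0: {}; under {} N still reaches {H,J,Q} ∋ H.
{Q}: N⊥H given {Q} in G with N→· removed — back-door holds.
P(H|do(N)) = Σ_{Q} P(H|N,Q)·P(Q).

P(H|do(N)): backdoor, adjust for {Q}.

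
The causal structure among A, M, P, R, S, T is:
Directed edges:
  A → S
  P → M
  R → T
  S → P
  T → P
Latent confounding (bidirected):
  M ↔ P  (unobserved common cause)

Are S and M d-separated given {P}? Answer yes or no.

No — S and M are d-connected given {P}.

Bayes-Ball from S | {P} reaches {A,M,R,T}.
M ∈ reach(S|{P}) ⇒ S ⊥̸ M | {P}.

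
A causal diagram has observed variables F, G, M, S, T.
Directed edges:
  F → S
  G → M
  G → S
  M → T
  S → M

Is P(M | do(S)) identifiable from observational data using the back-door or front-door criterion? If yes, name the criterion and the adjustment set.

P(M|do(S)): backdoor, adjust for {G}.

desc(S)\{S}={M,T}; candidates ⊆ {F,G}.
size 0: {}; under {} S still reaches {F,G,M,T} ∋ M.
{G}: S⊥M given {G} in G with S→· removed — back-door holds.
P(M|do(S)) = Σ_{G} P(M|S,G)·P(G).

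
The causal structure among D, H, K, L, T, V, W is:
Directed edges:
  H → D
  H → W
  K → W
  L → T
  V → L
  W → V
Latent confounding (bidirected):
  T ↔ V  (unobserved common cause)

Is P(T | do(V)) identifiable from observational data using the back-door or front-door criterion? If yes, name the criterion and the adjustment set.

desc(V)\{V}={L,T}; candidates ⊆ {D,H,K,W}.
V↔T: latent back-door arc(s) into V.
size 0: {}; under {} V still reaches {D,H,K,T,W} ∋ T.
size 1: {D}, {H}, {K} …(+1); under {D} V still reaches {H,K,T,W} ∋ T.
size 2: {D,H}, {D,K}, {D,W} …(+3); under {D,H} V still reaches {K,T,W} ∋ T.
V↔T cannot be blocked by any observed set — no back-door set.
{L}: (i) intercepts every directed V→T path; (ii) no back-door V→{L}; (iii) {V} blocks every back-door {L}→T. Front-door holds.
P(T|do(V)) = Σ_{L} P(L|V) Σ_{V'} P(T|L,V')P(V').

P(T|do(V)): frontdoor, adjust for {L}.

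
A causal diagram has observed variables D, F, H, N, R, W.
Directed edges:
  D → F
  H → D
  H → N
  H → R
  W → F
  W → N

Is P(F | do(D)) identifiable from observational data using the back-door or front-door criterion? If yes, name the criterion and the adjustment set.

desc(D)\{D}={F}; candidates ⊆ {H,N,R,W}.
∅: D⊥F given ∅ in G with D→· removed — back-door holds.
P(F|do(D)) = P(F|D) — no adjustment needed.

P(F|do(D)): backdoor, adjust for ∅.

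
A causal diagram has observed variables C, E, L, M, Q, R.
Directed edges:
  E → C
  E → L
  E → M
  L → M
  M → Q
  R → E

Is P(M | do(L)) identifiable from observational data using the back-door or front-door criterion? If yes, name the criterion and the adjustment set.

desc(L)\{L}={M,Q}; candidates ⊆ {C,E,R}.
size 0: {}; under {} L still reaches {C,E,M,Q,R} ∋ M.
{E}: L⊥M given {E} in G with L→· removed — back-door holds.
P(M|do(L)) = Σ_{E} P(M|L,E)·P(E).

P(M|do(L)): backdoor, adjust for {E}.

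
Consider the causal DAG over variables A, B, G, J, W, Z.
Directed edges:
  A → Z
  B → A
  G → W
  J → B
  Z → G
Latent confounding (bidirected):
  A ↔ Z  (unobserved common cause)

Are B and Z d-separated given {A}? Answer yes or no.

No — B and Z are d-connected given {A}.

Bayes-Ball from B | {A} reaches {G,J,W,Z}.
Z ∈ reach(B|{A}) ⇒ B ⊥̸ Z | {A}.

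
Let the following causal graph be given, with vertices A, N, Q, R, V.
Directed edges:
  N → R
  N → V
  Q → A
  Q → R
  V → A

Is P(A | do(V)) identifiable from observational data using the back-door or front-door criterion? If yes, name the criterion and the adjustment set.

desc(V)\{V}={A}; candidates ⊆ {N,Q,R}.
∅: V⊥A given ∅ in G with V→· removed — back-door holds.
P(A|do(V)) = P(A|V) — no adjustment needed.

P(A|do(V)): backdoor, adjust for ∅.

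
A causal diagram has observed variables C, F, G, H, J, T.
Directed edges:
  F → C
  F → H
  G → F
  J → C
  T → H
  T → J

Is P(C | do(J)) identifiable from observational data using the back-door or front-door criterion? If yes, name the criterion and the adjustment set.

desc(J)\{J}={C}; candidates ⊆ {F,G,H,T}.
∅: J⊥C given ∅ in G with J→· removed — back-door holds.
P(C|do(J)) = P(C|J) — no adjustment needed.

P(C|do(J)): backdoor, adjust for ∅.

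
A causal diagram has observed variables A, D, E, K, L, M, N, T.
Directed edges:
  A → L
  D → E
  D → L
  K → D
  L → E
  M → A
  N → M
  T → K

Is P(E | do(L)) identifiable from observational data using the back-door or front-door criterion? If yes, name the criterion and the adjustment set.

P(E|do(L)): backdoor, adjust for {D}.

desc(L)\{L}={E}; candidates ⊆ {A,D,K,M,N,T}.
size 0: {}; under {} L still reaches {A,D,E,K,M,N,T} ∋ E.
{D}: L⊥E given {D} in G with L→· removed — back-door holds.
P(E|do(L)) = Σ_{D} P(E|L,D)·P(D).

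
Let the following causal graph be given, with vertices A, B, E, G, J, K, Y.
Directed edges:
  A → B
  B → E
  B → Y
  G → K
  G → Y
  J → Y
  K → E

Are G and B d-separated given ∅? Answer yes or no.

Yes — G ⊥ B | ∅.

Bayes-Ball from G | ∅ reaches {E,K,Y}.
B ∉ reach(G|∅) ⇒ G ⊥ B | ∅.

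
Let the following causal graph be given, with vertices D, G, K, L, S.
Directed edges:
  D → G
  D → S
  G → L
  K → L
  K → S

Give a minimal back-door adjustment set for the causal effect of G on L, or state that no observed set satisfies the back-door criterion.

G→L: minimal back-door set ∅.

desc(G)\{G}={L}; candidates ⊆ {D,K,S}.
∅: G⊥L given ∅ in G with G→· removed — back-door holds.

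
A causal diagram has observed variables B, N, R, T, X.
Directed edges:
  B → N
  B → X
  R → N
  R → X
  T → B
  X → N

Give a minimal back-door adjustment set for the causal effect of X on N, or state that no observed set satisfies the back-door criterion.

X→N: minimal back-door set {B, R}.

desc(X)\{X}={N}; candidates ⊆ {B,R,T}.
size 0: {}; under {} X still reaches {B,N,R,T} ∋ N.
size 1: {B}, {R}, {T}; under {B} X still reaches {N,R} ∋ N.
{B,R}: X⊥N given {B,R} in G with X→· removed — back-door holds.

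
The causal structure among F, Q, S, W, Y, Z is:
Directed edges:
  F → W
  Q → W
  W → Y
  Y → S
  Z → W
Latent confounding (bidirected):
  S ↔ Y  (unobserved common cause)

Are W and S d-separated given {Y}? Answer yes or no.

No — W and S are d-connected given {Y}.

Bayes-Ball from W | {Y} reaches {F,Q,S,Z}.
S ∈ reach(W|{Y}) ⇒ W ⊥̸ S | {Y}.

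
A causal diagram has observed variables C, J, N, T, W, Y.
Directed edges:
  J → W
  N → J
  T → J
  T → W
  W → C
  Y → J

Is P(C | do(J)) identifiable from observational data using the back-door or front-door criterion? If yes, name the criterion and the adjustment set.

P(C|do(J)): backdoor, adjust for {T}.

desc(J)\{J}={C,W}; candidates ⊆ {N,T,Y}.
size 0: {}; under {} J still reaches {C,N,T,W,Y} ∋ C.
{T}: J⊥C given {T} in G with J→· removed — back-door holds.
P(C|do(J)) = Σ_{T} P(C|J,T)·P(T).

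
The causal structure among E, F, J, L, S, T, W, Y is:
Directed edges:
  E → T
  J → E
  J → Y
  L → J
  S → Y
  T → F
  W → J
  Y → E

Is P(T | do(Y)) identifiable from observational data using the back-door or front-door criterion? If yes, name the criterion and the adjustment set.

P(T|do(Y)): backdoor, adjust for {J}.

desc(Y)\{Y}={E,F,T}; candidates ⊆ {J,L,S,W}.
size 0: {}; under {} Y still reaches {E,F,J,L,S,T,W} ∋ T.
{J}: Y⊥T given {J} in G with Y→· removed — back-door holds.
P(T|do(Y)) = Σ_{J} P(T|Y,J)·P(J).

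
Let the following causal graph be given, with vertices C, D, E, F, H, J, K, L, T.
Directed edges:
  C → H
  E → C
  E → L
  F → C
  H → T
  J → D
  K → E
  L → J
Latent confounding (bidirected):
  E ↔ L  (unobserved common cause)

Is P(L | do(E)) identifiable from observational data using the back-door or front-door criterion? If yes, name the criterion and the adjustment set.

desc(E)\{E}={C,D,H,J,L,T}; candidates ⊆ {F,K}.
E↔L: latent back-door arc(s) into E.
size 0: {}; under {} E still reaches {D,J,K,L} ∋ L.
size 1: {F}, {K}; under {F} E still reaches {D,J,K,L} ∋ L.
size 2: {F,K}; under {F,K} E still reaches {D,J,L} ∋ L.
E↔L cannot be blocked by any observed set — no back-door set.
No mediator lies on a directed E→…→L path.
Neither criterion identifies P(L|do(E)) in this graph.

P(L|do(E)): not identifiable (no BD/FD set).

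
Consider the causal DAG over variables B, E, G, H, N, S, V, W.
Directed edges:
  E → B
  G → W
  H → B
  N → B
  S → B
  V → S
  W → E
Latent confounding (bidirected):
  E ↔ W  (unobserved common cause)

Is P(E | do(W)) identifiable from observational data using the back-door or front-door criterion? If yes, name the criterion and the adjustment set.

desc(W)\{W}={B,E}; candidates ⊆ {G,H,N,S,V}.
W↔E: latent back-door arc(s) into W.
size 0: {}; under {} W still reaches {B,E,G} ∋ E.
size 1: {G}, {H}, {N} …(+2); under {G} W still reaches {B,E} ∋ E.
size 2: {G,H}, {G,N}, {G,S} …(+7); under {G,H} W still reaches {B,E} ∋ E.
W↔E cannot be blocked by any observed set — no back-door set.
No mediator lies on a directed W→…→E path.
Neither criterion identifies P(E|do(W)) in this graph.

P(E|do(W)): not identifiable (no BD/FD set).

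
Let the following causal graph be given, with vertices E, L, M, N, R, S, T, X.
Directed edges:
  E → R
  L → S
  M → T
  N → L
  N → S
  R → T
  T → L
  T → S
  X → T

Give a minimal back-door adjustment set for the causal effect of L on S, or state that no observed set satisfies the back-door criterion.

desc(L)\{L}={S}; candidates ⊆ {E,M,N,R,T,X}.
size 0: {}; under {} L still reaches {E,M,N,R,S,T,X} ∋ S.
size 1: {E}, {M}, {N} …(+3); under {E} L still reaches {M,N,R,S,T,X} ∋ S.
{N,T}: L⊥S given {N,T} in G with L→· removed — back-door holds.

L→S: minimal back-door set {N, T}.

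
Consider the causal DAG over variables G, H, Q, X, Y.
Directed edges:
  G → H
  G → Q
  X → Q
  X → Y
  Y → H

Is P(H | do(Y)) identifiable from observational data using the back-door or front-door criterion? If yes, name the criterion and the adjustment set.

desc(Y)\{Y}={H}; candidates ⊆ {G,Q,X}.
∅: Y⊥H given ∅ in G with Y→· removed — back-door holds.
P(H|do(Y)) = P(H|Y) — no adjustment needed.

P(H|do(Y)): backdoor, adjust for ∅.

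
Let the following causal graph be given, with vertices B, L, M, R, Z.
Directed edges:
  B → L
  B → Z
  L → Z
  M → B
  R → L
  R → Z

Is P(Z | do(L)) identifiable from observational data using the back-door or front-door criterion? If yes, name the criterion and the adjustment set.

P(Z|do(L)): backdoor, adjust for {B, R}.

desc(L)\{L}={Z}; candidates ⊆ {B,M,R}.
size 0: {}; under {} L still reaches {B,M,R,Z} ∋ Z.
size 1: {B}, {M}, {R}; under {B} L still reaches {R,Z} ∋ Z.
{B,R}: L⊥Z given {B,R} in G with L→· removed — back-door holds.
P(Z|do(L)) = Σ_{B,R} P(Z|L,B,R)·P(B,R).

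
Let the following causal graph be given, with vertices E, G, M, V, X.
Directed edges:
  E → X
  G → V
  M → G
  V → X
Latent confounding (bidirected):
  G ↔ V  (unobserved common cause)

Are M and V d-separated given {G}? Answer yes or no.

No — M and V are d-connected given {G}.

Bayes-Ball from M | {G} reaches {V,X}.
V ∈ reach(M|{G}) ⇒ M ⊥̸ V | {G}.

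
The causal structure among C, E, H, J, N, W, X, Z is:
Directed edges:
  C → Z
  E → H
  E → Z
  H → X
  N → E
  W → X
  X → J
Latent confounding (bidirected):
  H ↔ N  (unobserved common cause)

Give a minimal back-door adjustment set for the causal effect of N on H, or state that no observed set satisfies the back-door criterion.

desc(N)\{N}={E,H,J,X,Z}; candidates ⊆ {C,W}.
N↔H: latent back-door arc(s) into N.
size 0: {}; under {} N still reaches {H,J,X} ∋ H.
size 1: {C}, {W}; under {C} N still reaches {H,J,X} ∋ H.
size 2: {C,W}; under {C,W} N still reaches {H,J,X} ∋ H.
N↔H cannot be blocked by any observed set — no back-door set.

N→H: no observed back-door set.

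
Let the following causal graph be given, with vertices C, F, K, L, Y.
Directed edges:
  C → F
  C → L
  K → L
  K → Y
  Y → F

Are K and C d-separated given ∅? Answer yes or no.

Bayes-Ball from K | ∅ reaches {F,L,Y}.
C ∉ reach(K|∅) ⇒ K ⊥ C | ∅.

Yes — K ⊥ C | ∅.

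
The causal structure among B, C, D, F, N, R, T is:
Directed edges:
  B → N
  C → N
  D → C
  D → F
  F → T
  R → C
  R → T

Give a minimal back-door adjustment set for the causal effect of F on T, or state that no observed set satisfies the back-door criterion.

F→T: minimal back-door set ∅.

desc(F)\{F}={T}; candidates ⊆ {B,C,D,N,R}.
∅: F⊥T given ∅ in G with F→· removed — back-door holds.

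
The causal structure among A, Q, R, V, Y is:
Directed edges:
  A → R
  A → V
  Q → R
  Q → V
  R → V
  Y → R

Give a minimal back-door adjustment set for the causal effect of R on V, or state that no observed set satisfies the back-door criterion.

R→V: minimal back-door set {A, Q}.

desc(R)\{R}={V}; candidates ⊆ {A,Q,Y}.
size 0: {}; under {} R still reaches {A,Q,V,Y} ∋ V.
size 1: {A}, {Q}, {Y}; under {A} R still reaches {Q,V,Y} ∋ V.
{A,Q}: R⊥V given {A,Q} in G with R→· removed — back-door holds.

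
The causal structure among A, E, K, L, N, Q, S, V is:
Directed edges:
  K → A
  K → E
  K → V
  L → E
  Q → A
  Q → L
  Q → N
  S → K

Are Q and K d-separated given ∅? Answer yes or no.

Yes — Q ⊥ K | ∅.

Bayes-Ball from Q | ∅ reaches {A,E,L,N}.
K ∉ reach(Q|∅) ⇒ Q ⊥ K | ∅.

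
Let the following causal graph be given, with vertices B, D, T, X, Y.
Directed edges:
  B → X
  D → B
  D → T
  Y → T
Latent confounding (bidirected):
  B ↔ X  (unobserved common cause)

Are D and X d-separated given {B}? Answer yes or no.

Bayes-Ball from D | {B} reaches {T,X}.
X ∈ reach(D|{B}) ⇒ D ⊥̸ X | {B}.

No — D and X are d-connected given {B}.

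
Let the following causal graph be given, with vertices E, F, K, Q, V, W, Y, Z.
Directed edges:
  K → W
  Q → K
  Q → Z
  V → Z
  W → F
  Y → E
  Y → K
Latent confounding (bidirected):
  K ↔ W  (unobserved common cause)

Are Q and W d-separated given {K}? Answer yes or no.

Bayes-Ball from Q | {K} reaches {E,F,W,Y,Z}.
W ∈ reach(Q|{K}) ⇒ Q ⊥̸ W | {K}.

No — Q and W are d-connected given {K}.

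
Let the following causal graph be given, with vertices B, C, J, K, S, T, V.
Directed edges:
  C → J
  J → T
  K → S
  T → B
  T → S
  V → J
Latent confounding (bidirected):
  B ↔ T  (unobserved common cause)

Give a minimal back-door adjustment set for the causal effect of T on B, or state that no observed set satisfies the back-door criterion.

T→B: no observed back-door set.

desc(T)\{T}={B,S}; candidates ⊆ {C,J,K,V}.
T↔B: latent back-door arc(s) into T.
size 0: {}; under {} T still reaches {B,C,J,V} ∋ B.
size 1: {C}, {J}, {K} …(+1); under {C} T still reaches {B,J,V} ∋ B.
size 2: {C,J}, {C,K}, {C,V} …(+3); under {C,J} T still reaches {B} ∋ B.
T↔B cannot be blocked by any observed set — no back-door set.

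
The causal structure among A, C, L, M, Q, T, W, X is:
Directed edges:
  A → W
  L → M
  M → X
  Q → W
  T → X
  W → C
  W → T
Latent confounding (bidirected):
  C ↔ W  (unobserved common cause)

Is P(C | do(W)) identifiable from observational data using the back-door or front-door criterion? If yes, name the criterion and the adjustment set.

P(C|do(W)): not identifiable (no BD/FD set).

desc(W)\{W}={C,T,X}; candidates ⊆ {A,L,M,Q}.
W↔C: latent back-door arc(s) into W.
size 0: {}; under {} W still reaches {A,C,Q} ∋ C.
size 1: {A}, {L}, {M} …(+1); under {A} W still reaches {C,Q} ∋ C.
size 2: {A,L}, {A,M}, {A,Q} …(+3); under {A,L} W still reaches {C,Q} ∋ C.
W↔C cannot be blocked by any observed set — no back-door set.
No mediator lies on a directed W→…→C path.
Neither criterion identifies P(C|do(W)) in this graph.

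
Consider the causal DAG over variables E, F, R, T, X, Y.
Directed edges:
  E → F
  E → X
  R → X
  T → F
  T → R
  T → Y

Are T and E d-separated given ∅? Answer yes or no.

Bayes-Ball from T | ∅ reaches {F,R,X,Y}.
E ∉ reach(T|∅) ⇒ T ⊥ E | ∅.

Yes — T ⊥ E | ∅.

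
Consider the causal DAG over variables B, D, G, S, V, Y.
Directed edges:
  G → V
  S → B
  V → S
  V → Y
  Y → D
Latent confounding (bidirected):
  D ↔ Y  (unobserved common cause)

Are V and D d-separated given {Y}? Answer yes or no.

Bayes-Ball from V | {Y} reaches {B,D,G,S}.
D ∈ reach(V|{Y}) ⇒ V ⊥̸ D | {Y}.

No — V and D are d-connected given {Y}.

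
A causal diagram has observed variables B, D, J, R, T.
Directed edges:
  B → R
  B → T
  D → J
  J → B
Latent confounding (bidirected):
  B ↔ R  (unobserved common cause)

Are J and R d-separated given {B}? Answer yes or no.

No — J and R are d-connected given {B}.

Bayes-Ball from J | {B} reaches {D,R}.
R ∈ reach(J|{B}) ⇒ J ⊥̸ R | {B}.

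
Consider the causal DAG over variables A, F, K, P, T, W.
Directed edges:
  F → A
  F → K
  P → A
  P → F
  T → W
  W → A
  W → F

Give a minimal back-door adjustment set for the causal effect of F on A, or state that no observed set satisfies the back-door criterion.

desc(F)\{F}={A,K}; candidates ⊆ {P,T,W}.
size 0: {}; under {} F still reaches {A,P,T,W} ∋ A.
size 1: {P}, {T}, {W}; under {P} F still reaches {A,T,W} ∋ A.
{P,W}: F⊥A given {P,W} in G with F→· removed — back-door holds.

F→A: minimal back-door set {P, W}.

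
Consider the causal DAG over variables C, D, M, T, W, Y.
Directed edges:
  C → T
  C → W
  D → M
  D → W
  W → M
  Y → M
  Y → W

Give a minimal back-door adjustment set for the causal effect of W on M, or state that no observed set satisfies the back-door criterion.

W→M: minimal back-door set {D, Y}.

desc(W)\{W}={M}; candidates ⊆ {C,D,T,Y}.
size 0: {}; under {} W still reaches {C,D,M,T,Y} ∋ M.
size 1: {C}, {D}, {T} …(+1); under {C} W still reaches {D,M,Y} ∋ M.
{D,Y}: W⊥M given {D,Y} in G with W→· removed — back-door holds.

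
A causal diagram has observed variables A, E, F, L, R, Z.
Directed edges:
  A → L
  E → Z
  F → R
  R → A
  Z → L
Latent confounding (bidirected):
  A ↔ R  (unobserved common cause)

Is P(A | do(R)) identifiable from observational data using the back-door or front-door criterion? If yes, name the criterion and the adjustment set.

P(A|do(R)): not identifiable (no BD/FD set).

desc(R)\{R}={A,L}; candidates ⊆ {E,F,Z}.
R↔A: latent back-door arc(s) into R.
size 0: {}; under {} R still reaches {A,F,L} ∋ A.
size 1: {E}, {F}, {Z}; under {E} R still reaches {A,F,L} ∋ A.
size 2: {E,F}, {E,Z}, {F,Z}; under {E,F} R still reaches {A,L} ∋ A.
R↔A cannot be blocked by any observed set — no back-door set.
No mediator lies on a directed R→…→A path.
Neither criterion identifies P(A|do(R)) in this graph.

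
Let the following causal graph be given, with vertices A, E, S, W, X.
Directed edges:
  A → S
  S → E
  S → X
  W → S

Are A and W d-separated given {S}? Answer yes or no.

Bayes-Ball from A | {S} reaches {W}.
W ∈ reach(A|{S}) ⇒ A ⊥̸ W | {S}.

No — A and W are d-connected given {S}.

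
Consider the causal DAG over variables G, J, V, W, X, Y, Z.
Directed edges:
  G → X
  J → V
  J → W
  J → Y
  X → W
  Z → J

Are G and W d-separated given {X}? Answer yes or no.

Yes — G ⊥ W | {X}.

Bayes-Ball from G | {X} reaches ∅.
W ∉ reach(G|{X}) ⇒ G ⊥ W | {X}.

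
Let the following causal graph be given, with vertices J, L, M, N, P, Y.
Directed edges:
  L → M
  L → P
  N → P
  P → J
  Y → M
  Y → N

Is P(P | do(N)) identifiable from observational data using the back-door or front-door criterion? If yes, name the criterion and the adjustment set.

desc(N)\{N}={J,P}; candidates ⊆ {L,M,Y}.
∅: N⊥P given ∅ in G with N→· removed — back-door holds.
P(P|do(N)) = P(P|N) — no adjustment needed.

P(P|do(N)): backdoor, adjust for ∅.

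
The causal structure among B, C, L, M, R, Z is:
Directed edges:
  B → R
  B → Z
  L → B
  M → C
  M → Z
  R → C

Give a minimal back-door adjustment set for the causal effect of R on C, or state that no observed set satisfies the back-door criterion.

desc(R)\{R}={C}; candidates ⊆ {B,L,M,Z}.
∅: R⊥C given ∅ in G with R→· removed — back-door holds.

R→C: minimal back-door set ∅.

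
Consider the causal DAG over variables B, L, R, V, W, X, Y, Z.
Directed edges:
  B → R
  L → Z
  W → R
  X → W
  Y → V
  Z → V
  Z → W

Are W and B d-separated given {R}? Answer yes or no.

No — W and B are d-connected given {R}.

Bayes-Ball from W | {R} reaches {B,L,V,X,Z}.
B ∈ reach(W|{R}) ⇒ W ⊥̸ B | {R}.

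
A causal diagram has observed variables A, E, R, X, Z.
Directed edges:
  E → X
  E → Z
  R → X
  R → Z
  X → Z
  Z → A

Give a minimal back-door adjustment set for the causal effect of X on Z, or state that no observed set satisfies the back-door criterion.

X→Z: minimal back-door set {E, R}.

desc(X)\{X}={A,Z}; candidates ⊆ {E,R}.
size 0: {}; under {} X still reaches {A,E,R,Z} ∋ Z.
size 1: {E}, {R}; under {E} X still reaches {A,R,Z} ∋ Z.
{E,R}: X⊥Z given {E,R} in G with X→· removed — back-door holds.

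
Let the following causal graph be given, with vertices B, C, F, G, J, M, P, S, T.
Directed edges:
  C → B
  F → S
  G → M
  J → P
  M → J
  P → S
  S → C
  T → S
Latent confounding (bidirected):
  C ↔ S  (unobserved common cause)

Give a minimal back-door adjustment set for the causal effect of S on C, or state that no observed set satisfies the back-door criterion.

desc(S)\{S}={B,C}; candidates ⊆ {F,G,J,M,P,T}.
S↔C: latent back-door arc(s) into S.
size 0: {}; under {} S still reaches {B,C,F,G,J,M,P,T} ∋ C.
size 1: {F}, {G}, {J} …(+3); under {F} S still reaches {B,C,G,J,M,P,T} ∋ C.
size 2: {F,G}, {F,J}, {F,M} …(+12); under {F,G} S still reaches {B,C,J,M,P,T} ∋ C.
S↔C cannot be blocked by any observed set — no back-door set.

S→C: no observed back-door set.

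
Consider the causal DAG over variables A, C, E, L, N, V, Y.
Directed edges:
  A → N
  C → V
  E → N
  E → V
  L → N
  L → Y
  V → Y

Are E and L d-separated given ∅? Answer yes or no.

Yes — E ⊥ L | ∅.

Bayes-Ball from E | ∅ reaches {N,V,Y}.
L ∉ reach(E|∅) ⇒ E ⊥ L | ∅.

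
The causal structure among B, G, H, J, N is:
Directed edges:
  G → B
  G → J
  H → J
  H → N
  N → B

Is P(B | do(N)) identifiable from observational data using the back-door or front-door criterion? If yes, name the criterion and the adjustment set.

P(B|do(N)): backdoor, adjust for ∅.

desc(N)\{N}={B}; candidates ⊆ {G,H,J}.
∅: N⊥B given ∅ in G with N→· removed — back-door holds.
P(B|do(N)) = P(B|N) — no adjustment needed.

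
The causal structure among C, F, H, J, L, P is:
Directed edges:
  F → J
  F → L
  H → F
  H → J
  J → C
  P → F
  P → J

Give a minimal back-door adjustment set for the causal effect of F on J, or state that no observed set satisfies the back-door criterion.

desc(F)\{F}={C,J,L}; candidates ⊆ {H,P}.
size 0: {}; under {} F still reaches {C,H,J,P} ∋ J.
size 1: {H}, {P}; under {H} F still reaches {C,J,P} ∋ J.
{H,P}: F⊥J given {H,P} in G with F→· removed — back-door holds.

F→J: minimal back-door set {H, P}.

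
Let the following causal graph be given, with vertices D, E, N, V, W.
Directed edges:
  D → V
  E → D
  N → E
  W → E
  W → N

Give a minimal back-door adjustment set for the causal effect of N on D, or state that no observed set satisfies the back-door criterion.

N→D: minimal back-door set {W}.

desc(N)\{N}={D,E,V}; candidates ⊆ {W}.
size 0: {}; under {} N still reaches {D,E,V,W} ∋ D.
{W}: N⊥D given {W} in G with N→· removed — back-door holds.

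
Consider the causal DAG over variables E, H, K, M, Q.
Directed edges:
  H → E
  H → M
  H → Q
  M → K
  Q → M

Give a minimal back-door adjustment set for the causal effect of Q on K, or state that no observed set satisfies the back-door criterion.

desc(Q)\{Q}={K,M}; candidates ⊆ {E,H}.
size 0: {}; under {} Q still reaches {E,H,K,M} ∋ K.
{H}: Q⊥K given {H} in G with Q→· removed — back-door holds.

Q→K: minimal back-door set {H}.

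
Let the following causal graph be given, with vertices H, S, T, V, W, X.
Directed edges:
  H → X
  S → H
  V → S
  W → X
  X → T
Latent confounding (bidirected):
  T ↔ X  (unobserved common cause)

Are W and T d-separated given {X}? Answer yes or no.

No — W and T are d-connected given {X}.

Bayes-Ball from W | {X} reaches {H,S,T,V}.
T ∈ reach(W|{X}) ⇒ W ⊥̸ T | {X}.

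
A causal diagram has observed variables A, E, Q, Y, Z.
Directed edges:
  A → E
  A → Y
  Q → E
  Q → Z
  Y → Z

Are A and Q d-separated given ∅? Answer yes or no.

Bayes-Ball from A | ∅ reaches {E,Y,Z}.
Q ∉ reach(A|∅) ⇒ A ⊥ Q | ∅.

Yes — A ⊥ Q | ∅.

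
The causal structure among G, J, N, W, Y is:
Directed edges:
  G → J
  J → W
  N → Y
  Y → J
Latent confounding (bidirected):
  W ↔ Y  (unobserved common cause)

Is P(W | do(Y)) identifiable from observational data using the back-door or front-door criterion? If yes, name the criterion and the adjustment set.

P(W|do(Y)): frontdoor, adjust for {J}.

desc(Y)\{Y}={J,W}; candidates ⊆ {G,N}.
Y↔W: latent back-door arc(s) into Y.
size 0: {}; under {} Y still reaches {N,W} ∋ W.
size 1: {G}, {N}; under {G} Y still reaches {N,W} ∋ W.
size 2: {G,N}; under {G,N} Y still reaches {W} ∋ W.
Y↔W cannot be blocked by any observed set — no back-door set.
{J}: (i) intercepts every directed Y→W path; (ii) no back-door Y→{J}; (iii) {Y} blocks every back-door {J}→W. Front-door holds.
P(W|do(Y)) = Σ_{J} P(J|Y) Σ_{Y'} P(W|J,Y')P(Y').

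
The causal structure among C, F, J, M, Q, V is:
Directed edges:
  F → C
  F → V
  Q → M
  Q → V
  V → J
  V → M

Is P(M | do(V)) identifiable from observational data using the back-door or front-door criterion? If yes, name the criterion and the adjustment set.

desc(V)\{V}={J,M}; candidates ⊆ {C,F,Q}.
size 0: {}; under {} V still reaches {C,F,M,Q} ∋ M.
{Q}: V⊥M given {Q} in G with V→· removed — back-door holds.
P(M|do(V)) = Σ_{Q} P(M|V,Q)·P(Q).

P(M|do(V)): backdoor, adjust for {Q}.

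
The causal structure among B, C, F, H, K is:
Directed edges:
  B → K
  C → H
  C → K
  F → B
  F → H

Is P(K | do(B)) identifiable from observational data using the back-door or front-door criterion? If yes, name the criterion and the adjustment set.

P(K|do(B)): backdoor, adjust for ∅.

desc(B)\{B}={K}; candidates ⊆ {C,F,H}.
∅: B⊥K given ∅ in G with B→· removed — back-door holds.
P(K|do(B)) = P(K|B) — no adjustment needed.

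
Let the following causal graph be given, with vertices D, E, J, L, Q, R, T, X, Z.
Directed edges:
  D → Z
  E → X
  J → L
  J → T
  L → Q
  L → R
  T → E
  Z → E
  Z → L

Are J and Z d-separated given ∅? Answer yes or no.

Bayes-Ball from J | ∅ reaches {E,L,Q,R,T,X}.
Z ∉ reach(J|∅) ⇒ J ⊥ Z | ∅.

Yes — J ⊥ Z | ∅.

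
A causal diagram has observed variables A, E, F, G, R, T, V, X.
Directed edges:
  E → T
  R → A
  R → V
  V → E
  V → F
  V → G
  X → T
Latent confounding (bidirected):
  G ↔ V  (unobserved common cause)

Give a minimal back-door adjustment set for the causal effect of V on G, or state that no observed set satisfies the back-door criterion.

V→G: no observed back-door set.

desc(V)\{V}={E,F,G,T}; candidates ⊆ {A,R,X}.
V↔G: latent back-door arc(s) into V.
size 0: {}; under {} V still reaches {A,G,R} ∋ G.
size 1: {A}, {R}, {X}; under {A} V still reaches {G,R} ∋ G.
size 2: {A,R}, {A,X}, {R,X}; under {A,R} V still reaches {G} ∋ G.
V↔G cannot be blocked by any observed set — no back-door set.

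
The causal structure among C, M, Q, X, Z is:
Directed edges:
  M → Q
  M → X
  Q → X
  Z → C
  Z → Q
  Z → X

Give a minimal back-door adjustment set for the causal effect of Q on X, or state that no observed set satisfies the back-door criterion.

desc(Q)\{Q}={X}; candidates ⊆ {C,M,Z}.
size 0: {}; under {} Q still reaches {C,M,X,Z} ∋ X.
size 1: {C}, {M}, {Z}; under {C} Q still reaches {M,X,Z} ∋ X.
{M,Z}: Q⊥X given {M,Z} in G with Q→· removed — back-door holds.

Q→X: minimal back-door set {M, Z}.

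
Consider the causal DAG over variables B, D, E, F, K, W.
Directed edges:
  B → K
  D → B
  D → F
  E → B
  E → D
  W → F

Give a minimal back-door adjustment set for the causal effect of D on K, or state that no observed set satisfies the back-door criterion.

desc(D)\{D}={B,F,K}; candidates ⊆ {E,W}.
size 0: {}; under {} D still reaches {B,E,K} ∋ K.
{E}: D⊥K given {E} in G with D→· removed — back-door holds.

D→K: minimal back-door set {E}.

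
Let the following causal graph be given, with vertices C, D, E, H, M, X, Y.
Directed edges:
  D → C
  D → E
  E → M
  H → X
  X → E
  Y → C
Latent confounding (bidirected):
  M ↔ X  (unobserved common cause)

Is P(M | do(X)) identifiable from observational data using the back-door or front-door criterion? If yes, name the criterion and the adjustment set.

desc(X)\{X}={E,M}; candidates ⊆ {C,D,H,Y}.
X↔M: latent back-door arc(s) into X.
size 0: {}; under {} X still reaches {H,M} ∋ M.
size 1: {C}, {D}, {H} …(+1); under {C} X still reaches {H,M} ∋ M.
size 2: {C,D}, {C,H}, {C,Y} …(+3); under {C,D} X still reaches {H,M} ∋ M.
X↔M cannot be blocked by any observed set — no back-door set.
{E}: (i) intercepts every directed X→M path; (ii) no back-door X→{E}; (iii) {X} blocks every back-door {E}→M. Front-door holds.
P(M|do(X)) = Σ_{E} P(E|X) Σ_{X'} P(M|E,X')P(X').

P(M|do(X)): frontdoor, adjust for {E}.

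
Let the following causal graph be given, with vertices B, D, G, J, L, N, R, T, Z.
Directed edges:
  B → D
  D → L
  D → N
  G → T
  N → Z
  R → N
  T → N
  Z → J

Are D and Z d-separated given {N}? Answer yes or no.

Bayes-Ball from D | {N} reaches {B,G,L,R,T}.
Z ∉ reach(D|{N}) ⇒ D ⊥ Z | {N}.

Yes — D ⊥ Z | {N}.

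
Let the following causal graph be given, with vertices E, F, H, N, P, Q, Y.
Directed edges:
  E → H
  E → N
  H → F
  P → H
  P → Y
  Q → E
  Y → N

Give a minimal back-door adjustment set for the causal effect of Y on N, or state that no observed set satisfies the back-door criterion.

desc(Y)\{Y}={N}; candidates ⊆ {E,F,H,P,Q}.
∅: Y⊥N given ∅ in G with Y→· removed — back-door holds.

Y→N: minimal back-door set ∅.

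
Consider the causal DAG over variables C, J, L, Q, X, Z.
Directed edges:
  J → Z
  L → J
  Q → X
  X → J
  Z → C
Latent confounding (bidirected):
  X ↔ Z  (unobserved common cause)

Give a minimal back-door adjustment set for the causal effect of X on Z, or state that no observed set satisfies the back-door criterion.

desc(X)\{X}={C,J,Z}; candidates ⊆ {L,Q}.
X↔Z: latent back-door arc(s) into X.
size 0: {}; under {} X still reaches {C,Q,Z} ∋ Z.
size 1: {L}, {Q}; under {L} X still reaches {C,Q,Z} ∋ Z.
size 2: {L,Q}; under {L,Q} X still reaches {C,Z} ∋ Z.
X↔Z cannot be blocked by any observed set — no back-door set.

X→Z: no observed back-door set.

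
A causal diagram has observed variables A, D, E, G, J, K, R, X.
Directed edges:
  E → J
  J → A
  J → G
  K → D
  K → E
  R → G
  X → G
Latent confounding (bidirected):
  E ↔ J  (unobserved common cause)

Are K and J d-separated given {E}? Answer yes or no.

Bayes-Ball from K | {E} reaches {A,D,G,J}.
J ∈ reach(K|{E}) ⇒ K ⊥̸ J | {E}.

No — K and J are d-connected given {E}.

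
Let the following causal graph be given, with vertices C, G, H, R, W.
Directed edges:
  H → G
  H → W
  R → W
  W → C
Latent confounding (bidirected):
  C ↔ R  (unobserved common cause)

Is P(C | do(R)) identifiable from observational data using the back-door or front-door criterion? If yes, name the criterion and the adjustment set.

P(C|do(R)): frontdoor, adjust for {W}.

desc(R)\{R}={C,W}; candidates ⊆ {G,H}.
R↔C: latent back-door arc(s) into R.
size 0: {}; under {} R still reaches {C} ∋ C.
size 1: {G}, {H}; under {G} R still reaches {C} ∋ C.
size 2: {G,H}; under {G,H} R still reaches {C} ∋ C.
R↔C cannot be blocked by any observed set — no back-door set.
{W}: (i) intercepts every directed R→C path; (ii) no back-door R→{W}; (iii) {R} blocks every back-door {W}→C. Front-door holds.
P(C|do(R)) = Σ_{W} P(W|R) Σ_{R'} P(C|W,R')P(R').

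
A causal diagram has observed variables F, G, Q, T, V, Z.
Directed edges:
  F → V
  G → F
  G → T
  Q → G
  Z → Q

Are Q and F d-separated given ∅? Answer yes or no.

Bayes-Ball from Q | ∅ reaches {F,G,T,V,Z}.
F ∈ reach(Q|∅) ⇒ Q ⊥̸ F | ∅.

No — Q and F are d-connected given ∅.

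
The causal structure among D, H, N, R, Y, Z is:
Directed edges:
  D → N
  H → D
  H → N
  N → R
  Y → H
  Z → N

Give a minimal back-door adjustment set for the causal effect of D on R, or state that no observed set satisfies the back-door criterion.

D→R: minimal back-door set {H}.

desc(D)\{D}={N,R}; candidates ⊆ {H,Y,Z}.
size 0: {}; under {} D still reaches {H,N,R,Y} ∋ R.
{H}: D⊥R given {H} in G with D→· removed — back-door holds.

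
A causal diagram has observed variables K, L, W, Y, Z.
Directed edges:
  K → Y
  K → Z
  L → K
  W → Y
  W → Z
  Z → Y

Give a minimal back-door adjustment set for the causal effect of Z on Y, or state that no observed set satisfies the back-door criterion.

Z→Y: minimal back-door set {K, W}.

desc(Z)\{Z}={Y}; candidates ⊆ {K,L,W}.
size 0: {}; under {} Z still reaches {K,L,W,Y} ∋ Y.
size 1: {K}, {L}, {W}; under {K} Z still reaches {W,Y} ∋ Y.
{K,W}: Z⊥Y given {K,W} in G with Z→· removed — back-door holds.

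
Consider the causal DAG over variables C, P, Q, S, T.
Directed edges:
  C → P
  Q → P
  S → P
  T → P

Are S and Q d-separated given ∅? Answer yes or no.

Yes — S ⊥ Q | ∅.

Bayes-Ball from S | ∅ reaches {P}.
Q ∉ reach(S|∅) ⇒ S ⊥ Q | ∅.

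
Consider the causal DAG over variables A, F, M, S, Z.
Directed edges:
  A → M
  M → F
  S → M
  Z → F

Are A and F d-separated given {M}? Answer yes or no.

Yes — A ⊥ F | {M}.

Bayes-Ball from A | {M} reaches {S}.
F ∉ reach(A|{M}) ⇒ A ⊥ F | {M}.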